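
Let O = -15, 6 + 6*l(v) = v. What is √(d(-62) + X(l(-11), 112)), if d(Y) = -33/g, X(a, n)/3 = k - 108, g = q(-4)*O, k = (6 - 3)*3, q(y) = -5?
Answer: 26*I*√11/5 ≈ 17.246*I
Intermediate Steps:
l(v) = -1 + v/6
k = 9 (k = 3*3 = 9)
g = 75 (g = -5*(-15) = 75)
X(a, n) = -297 (X(a, n) = 3*(9 - 108) = 3*(-99) = -297)
d(Y) = -11/25 (d(Y) = -33/75 = -33*1/75 = -11/25)
√(d(-62) + X(l(-11), 112)) = √(-11/25 - 297) = √(-7436/25) = 26*I*√11/5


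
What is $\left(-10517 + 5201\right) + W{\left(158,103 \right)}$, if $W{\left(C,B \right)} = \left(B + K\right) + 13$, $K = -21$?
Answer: $-5221$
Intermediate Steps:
$W{\left(C,B \right)} = -8 + B$ ($W{\left(C,B \right)} = \left(B - 21\right) + 13 = \left(-21 + B\right) + 13 = -8 + B$)
$\left(-10517 + 5201\right) + W{\left(158,103 \right)} = \left(-10517 + 5201\right) + \left(-8 + 103\right) = -5316 + 95 = -5221$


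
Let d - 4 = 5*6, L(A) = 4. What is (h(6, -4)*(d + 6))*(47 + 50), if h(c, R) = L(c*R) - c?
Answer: -7760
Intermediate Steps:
h(c, R) = 4 - c
d = 34 (d = 4 + 5*6 = 4 + 30 = 34)
(h(6, -4)*(d + 6))*(47 + 50) = ((4 - 1*6)*(34 + 6))*(47 + 50) = ((4 - 6)*40)*97 = -2*40*97 = -80*97 = -7760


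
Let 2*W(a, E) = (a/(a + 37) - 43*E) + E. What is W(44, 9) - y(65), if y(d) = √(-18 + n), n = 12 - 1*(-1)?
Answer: -15287/81 - I*√5 ≈ -188.73 - 2.2361*I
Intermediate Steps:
n = 13 (n = 12 + 1 = 13)
W(a, E) = -21*E + a/(2*(37 + a)) (W(a, E) = ((a/(a + 37) - 43*E) + E)/2 = ((a/(37 + a) - 43*E) + E)/2 = ((-43*E + a/(37 + a)) + E)/2 = (-42*E + a/(37 + a))/2 = -21*E + a/(2*(37 + a)))
y(d) = I*√5 (y(d) = √(-18 + 13) = √(-5) = I*√5)
W(44, 9) - y(65) = (44 - 1554*9 - 42*9*44)/(2*(37 + 44)) - I*√5 = (½)*(44 - 13986 - 16632)/81 - I*√5 = (½)*(1/81)*(-30574) - I*√5 = -15287/81 - I*√5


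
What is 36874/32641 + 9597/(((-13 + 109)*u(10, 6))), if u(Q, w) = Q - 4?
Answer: 111498367/6267072 ≈ 17.791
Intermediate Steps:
u(Q, w) = -4 + Q
36874/32641 + 9597/(((-13 + 109)*u(10, 6))) = 36874/32641 + 9597/(((-13 + 109)*(-4 + 10))) = 36874*(1/32641) + 9597/((96*6)) = 36874/32641 + 9597/576 = 36874/32641 + 9597*(1/576) = 36874/32641 + 3199/192 = 111498367/6267072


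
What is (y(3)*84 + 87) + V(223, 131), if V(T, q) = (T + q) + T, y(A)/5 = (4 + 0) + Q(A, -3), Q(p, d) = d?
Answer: 1084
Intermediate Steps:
y(A) = 5 (y(A) = 5*((4 + 0) - 3) = 5*(4 - 3) = 5*1 = 5)
V(T, q) = q + 2*T
(y(3)*84 + 87) + V(223, 131) = (5*84 + 87) + (131 + 2*223) = (420 + 87) + (131 + 446) = 507 + 577 = 1084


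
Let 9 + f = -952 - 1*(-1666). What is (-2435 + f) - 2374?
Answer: -4104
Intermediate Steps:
f = 705 (f = -9 + (-952 - 1*(-1666)) = -9 + (-952 + 1666) = -9 + 714 = 705)
(-2435 + f) - 2374 = (-2435 + 705) - 2374 = -1730 - 2374 = -4104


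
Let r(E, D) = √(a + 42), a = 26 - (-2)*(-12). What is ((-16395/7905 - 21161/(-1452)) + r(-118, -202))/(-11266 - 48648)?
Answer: -9564811/45846432456 - √11/29957 ≈ -0.00031934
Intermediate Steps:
a = 2 (a = 26 - 1*24 = 26 - 24 = 2)
r(E, D) = 2*√11 (r(E, D) = √(2 + 42) = √44 = 2*√11)
((-16395/7905 - 21161/(-1452)) + r(-118, -202))/(-11266 - 48648) = ((-16395/7905 - 21161/(-1452)) + 2*√11)/(-11266 - 48648) = ((-16395*1/7905 - 21161*(-1/1452)) + 2*√11)/(-59914) = ((-1093/527 + 21161/1452) + 2*√11)*(-1/59914) = (9564811/765204 + 2*√11)*(-1/59914) = -9564811/45846432456 - √11/29957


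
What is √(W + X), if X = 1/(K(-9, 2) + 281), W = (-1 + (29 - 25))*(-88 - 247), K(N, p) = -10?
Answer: I*√73807934/271 ≈ 31.702*I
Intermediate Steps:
W = -1005 (W = (-1 + 4)*(-335) = 3*(-335) = -1005)
X = 1/271 (X = 1/(-10 + 281) = 1/271 ≈ 0.0036900)
√(W + X) = √(-1005 + 1/271) = √(-272354/271) = I*√73807934/271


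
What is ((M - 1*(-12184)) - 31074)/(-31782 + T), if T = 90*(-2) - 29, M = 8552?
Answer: 10338/31991 ≈ 0.32315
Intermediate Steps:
T = -209 (T = -180 - 29 = -209)
((M - 1*(-12184)) - 31074)/(-31782 + T) = ((8552 - 1*(-12184)) - 31074)/(-31782 - 209) = ((8552 + 12184) - 31074)/(-31991) = (20736 - 31074)*(-1/31991) = -10338*(-1/31991) = 10338/31991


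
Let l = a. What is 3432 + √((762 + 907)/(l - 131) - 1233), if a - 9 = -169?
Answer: 3432 + 2*I*√26224338/291 ≈ 3432.0 + 35.196*I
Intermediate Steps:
a = -160 (a = 9 - 169 = -160)
l = -160
3432 + √((762 + 907)/(l - 131) - 1233) = 3432 + √((762 + 907)/(-160 - 131) - 1233) = 3432 + √(1669/(-291) - 1233) = 3432 + √(1669*(-1/291) - 1233) = 3432 + √(-1669/291 - 1233) = 3432 + √(-360472/291) = 3432 + 2*I*√26224338/291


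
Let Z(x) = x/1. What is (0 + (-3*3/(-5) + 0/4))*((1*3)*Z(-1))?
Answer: -27/5 ≈ -5.4000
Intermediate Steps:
Z(x) = x (Z(x) = x*1 = x)
(0 + (-3*3/(-5) + 0/4))*((1*3)*Z(-1)) = (0 + (-3*3/(-5) + 0/4))*((1*3)*(-1)) = (0 + (-9*(-⅕) + 0*(¼)))*(3*(-1)) = (0 + (9/5 + 0))*(-3) = (0 + 9/5)*(-3) = (9/5)*(-3) = -27/5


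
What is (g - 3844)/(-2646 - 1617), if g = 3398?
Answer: 446/4263 ≈ 0.10462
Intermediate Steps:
(g - 3844)/(-2646 - 1617) = (3398 - 3844)/(-2646 - 1617) = -446/(-4263) = -446*(-1/4263) = 446/4263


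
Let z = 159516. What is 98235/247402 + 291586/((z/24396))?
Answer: 146659810647731/3288714786 ≈ 44595.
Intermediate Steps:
98235/247402 + 291586/((z/24396)) = 98235/247402 + 291586/((159516/24396)) = 98235*(1/247402) + 291586/((159516*(1/24396))) = 98235/247402 + 291586/(13293/2033) = 98235/247402 + 291586*(2033/13293) = 98235/247402 + 592794338/13293 = 146659810647731/3288714786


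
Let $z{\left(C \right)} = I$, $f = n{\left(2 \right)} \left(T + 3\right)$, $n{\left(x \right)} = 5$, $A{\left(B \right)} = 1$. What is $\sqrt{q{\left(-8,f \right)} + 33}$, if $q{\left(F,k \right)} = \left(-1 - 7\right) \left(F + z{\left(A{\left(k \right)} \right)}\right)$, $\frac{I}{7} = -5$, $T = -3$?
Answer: $\sqrt{377} \approx 19.416$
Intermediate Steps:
$f = 0$ ($f = 5 \left(-3 + 3\right) = 5 \cdot 0 = 0$)
$I = -35$ ($I = 7 \left(-5\right) = -35$)
$z{\left(C \right)} = -35$
$q{\left(F,k \right)} = 280 - 8 F$ ($q{\left(F,k \right)} = \left(-1 - 7\right) \left(F - 35\right) = - 8 \left(-35 + F\right) = 280 - 8 F$)
$\sqrt{q{\left(-8,f \right)} + 33} = \sqrt{\left(280 - -64\right) + 33} = \sqrt{\left(280 + 64\right) + 33} = \sqrt{344 + 33} = \sqrt{377}$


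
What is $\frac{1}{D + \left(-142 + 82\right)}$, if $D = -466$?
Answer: $- \frac{1}{526} \approx -0.0019011$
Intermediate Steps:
$\frac{1}{D + \left(-142 + 82\right)} = \frac{1}{-466 + \left(-142 + 82\right)} = \frac{1}{-466 - 60} = \frac{1}{-526} = - \frac{1}{526}$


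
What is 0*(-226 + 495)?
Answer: 0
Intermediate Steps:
0*(-226 + 495) = 0*269 = 0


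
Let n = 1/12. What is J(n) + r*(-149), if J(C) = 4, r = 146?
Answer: -21750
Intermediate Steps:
n = 1/12 ≈ 0.083333
J(n) + r*(-149) = 4 + 146*(-149) = 4 - 21754 = -21750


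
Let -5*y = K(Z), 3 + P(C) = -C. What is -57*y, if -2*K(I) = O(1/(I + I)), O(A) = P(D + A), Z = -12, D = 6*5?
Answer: 15029/80 ≈ 187.86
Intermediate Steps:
D = 30
P(C) = -3 - C
O(A) = -33 - A (O(A) = -3 - (30 + A) = -3 + (-30 - A) = -33 - A)
K(I) = 33/2 + 1/(4*I) (K(I) = -(-33 - 1/(I + I))/2 = -(-33 - 1/(2*I))/2 = 33/2 + 1/(4*I))
y = -791/240 (y = -(1 + 66*(-12))/(20*(-12)) = -(-1)*(1 - 792)/(20*12) = -(-1)*(-791)/(20*12) = -⅕*791/48 = -791/240 ≈ -3.2958)
-57*y = -57*(-791/240) = 15029/80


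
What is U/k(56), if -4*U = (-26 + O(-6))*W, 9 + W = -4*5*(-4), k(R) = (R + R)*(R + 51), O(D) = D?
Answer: 71/1498 ≈ 0.047397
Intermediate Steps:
k(R) = 2*R*(51 + R) (k(R) = (2*R)*(51 + R) = 2*R*(51 + R))
W = 71 (W = -9 - 4*5*(-4) = -9 - 20*(-4) = -9 + 80 = 71)
U = 568 (U = -(-26 - 6)*71/4 = -(-8)*71 = -¼*(-2272) = 568)
U/k(56) = 568/((2*56*(51 + 56))) = 568/((2*56*107)) = 568/11984 = 568*(1/11984) = 71/1498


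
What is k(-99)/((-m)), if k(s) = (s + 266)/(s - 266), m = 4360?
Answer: 167/1591400 ≈ 0.00010494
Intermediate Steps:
k(s) = (266 + s)/(-266 + s)
k(-99)/((-m)) = ((266 - 99)/(-266 - 99))/((-1*4360)) = (167/(-365))/(-4360) = -1/365*167*(-1/4360) = -167/365*(-1/4360) = 167/1591400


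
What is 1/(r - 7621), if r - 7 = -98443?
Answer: -1/106057 ≈ -9.4289e-6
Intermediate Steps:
r = -98436 (r = 7 - 98443 = -98436)
1/(r - 7621) = 1/(-98436 - 7621) = 1/(-106057) = -1/106057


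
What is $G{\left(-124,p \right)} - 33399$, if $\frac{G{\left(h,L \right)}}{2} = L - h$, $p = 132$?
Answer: $-32887$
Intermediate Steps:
$G{\left(h,L \right)} = - 2 h + 2 L$ ($G{\left(h,L \right)} = 2 \left(L - h\right) = - 2 h + 2 L$)
$G{\left(-124,p \right)} - 33399 = \left(\left(-2\right) \left(-124\right) + 2 \cdot 132\right) - 33399 = \left(248 + 264\right) - 33399 = 512 - 33399 = -32887$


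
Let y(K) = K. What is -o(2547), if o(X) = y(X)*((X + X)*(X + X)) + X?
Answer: -66091687839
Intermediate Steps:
o(X) = X + 4*X³ (o(X) = X*((X + X)*(X + X)) + X = X*((2*X)*(2*X)) + X = X*(4*X²) + X = 4*X³ + X = X + 4*X³)
-o(2547) = -(2547 + 4*2547³) = -(2547 + 4*16522921323) = -(2547 + 66091685292) = -1*66091687839 = -66091687839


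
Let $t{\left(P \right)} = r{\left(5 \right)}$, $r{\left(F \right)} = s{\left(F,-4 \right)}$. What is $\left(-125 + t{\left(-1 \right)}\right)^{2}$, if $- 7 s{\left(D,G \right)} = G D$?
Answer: $\frac{731025}{49} \approx 14919.0$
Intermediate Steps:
$s{\left(D,G \right)} = - \frac{D G}{7}$ ($s{\left(D,G \right)} = - \frac{G D}{7} = - \frac{D G}{7}$)
$r{\left(F \right)} = \frac{4 F}{7}$ ($r{\left(F \right)} = \left(- \frac{1}{7}\right) F \left(-4\right) = \frac{4 F}{7}$)
$t{\left(P \right)} = \frac{20}{7}$ ($t{\left(P \right)} = \frac{4}{7} \cdot 5 = \frac{20}{7}$)
$\left(-125 + t{\left(-1 \right)}\right)^{2} = \left(-125 + \frac{20}{7}\right)^{2} = \left(- \frac{855}{7}\right)^{2} = \frac{731025}{49}$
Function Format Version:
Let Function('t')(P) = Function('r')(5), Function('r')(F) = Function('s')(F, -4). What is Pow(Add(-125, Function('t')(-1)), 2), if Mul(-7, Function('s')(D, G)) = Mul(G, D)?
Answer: Rational(731025, 49) ≈ 14919.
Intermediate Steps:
Function('s')(D, G) = Mul(Rational(-1, 7), D, G) (Function('s')(D, G) = Mul(Rational(-1, 7), Mul(G, D)) = Mul(Rational(-1, 7), Mul(D, G)) = Mul(Rational(-1, 7), D, G))
Function('r')(F) = Mul(Rational(4, 7), F) (Function('r')(F) = Mul(Rational(-1, 7), F, -4) = Mul(Rational(4, 7), F))
Function('t')(P) = Rational(20, 7) (Function('t')(P) = Mul(Rational(4, 7), 5) = Rational(20, 7))
Pow(Add(-125, Function('t')(-1)), 2) = Pow(Add(-125, Rational(20, 7)), 2) = Pow(Rational(-855, 7), 2) = Rational(731025, 49)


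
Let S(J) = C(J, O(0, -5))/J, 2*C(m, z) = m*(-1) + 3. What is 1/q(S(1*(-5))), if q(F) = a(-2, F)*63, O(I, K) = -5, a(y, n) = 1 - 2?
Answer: -1/63 ≈ -0.015873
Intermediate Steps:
a(y, n) = -1
C(m, z) = 3/2 - m/2 (C(m, z) = (m*(-1) + 3)/2 = (-m + 3)/2 = (3 - m)/2 = 3/2 - m/2)
S(J) = (3/2 - J/2)/J
q(F) = -63 (q(F) = -1*63 = -63)
1/q(S(1*(-5))) = 1/(-63) = -1/63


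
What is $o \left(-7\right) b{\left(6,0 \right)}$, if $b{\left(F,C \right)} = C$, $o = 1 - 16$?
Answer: $0$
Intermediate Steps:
$o = -15$ ($o = 1 - 16 = -15$)
$o \left(-7\right) b{\left(6,0 \right)} = \left(-15\right) \left(-7\right) 0 = 105 \cdot 0 = 0$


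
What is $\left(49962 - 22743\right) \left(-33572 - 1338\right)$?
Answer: $-950215290$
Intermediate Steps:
$\left(49962 - 22743\right) \left(-33572 - 1338\right) = 27219 \left(-34910\right) = -950215290$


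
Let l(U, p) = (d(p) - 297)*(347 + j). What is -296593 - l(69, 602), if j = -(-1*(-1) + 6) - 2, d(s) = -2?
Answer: -195531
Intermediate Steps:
j = -9 (j = -(1 + 6) - 2 = -1*7 - 2 = -7 - 2 = -9)
l(U, p) = -101062 (l(U, p) = (-2 - 297)*(347 - 9) = -299*338 = -101062)
-296593 - l(69, 602) = -296593 - 1*(-101062) = -296593 + 101062 = -195531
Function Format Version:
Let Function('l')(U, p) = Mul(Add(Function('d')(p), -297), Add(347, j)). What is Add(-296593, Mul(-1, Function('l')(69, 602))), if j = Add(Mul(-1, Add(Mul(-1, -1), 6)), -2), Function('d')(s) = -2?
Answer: -195531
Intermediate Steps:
j = -9 (j = Add(Mul(-1, Add(1, 6)), -2) = Add(Mul(-1, 7), -2) = Add(-7, -2) = -9)
Function('l')(U, p) = -101062 (Function('l')(U, p) = Mul(Add(-2, -297), Add(347, -9)) = Mul(-299, 338) = -101062)
Add(-296593, Mul(-1, Function('l')(69, 602))) = Add(-296593, Mul(-1, -101062)) = Add(-296593, 101062) = -195531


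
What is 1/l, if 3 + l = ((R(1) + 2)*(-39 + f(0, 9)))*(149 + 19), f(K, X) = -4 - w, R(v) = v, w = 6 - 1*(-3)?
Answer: -1/26211 ≈ -3.8152e-5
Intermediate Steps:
w = 9 (w = 6 + 3 = 9)
f(K, X) = -13 (f(K, X) = -4 - 1*9 = -4 - 9 = -13)
l = -26211 (l = -3 + ((1 + 2)*(-39 - 13))*(149 + 19) = -3 + (3*(-52))*168 = -3 - 156*168 = -3 - 26208 = -26211)
1/l = 1/(-26211) = -1/26211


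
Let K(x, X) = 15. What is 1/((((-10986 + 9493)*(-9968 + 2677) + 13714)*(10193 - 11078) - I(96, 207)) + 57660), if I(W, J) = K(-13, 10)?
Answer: -1/9645714000 ≈ -1.0367e-10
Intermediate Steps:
I(W, J) = 15
1/((((-10986 + 9493)*(-9968 + 2677) + 13714)*(10193 - 11078) - I(96, 207)) + 57660) = 1/((((-10986 + 9493)*(-9968 + 2677) + 13714)*(10193 - 11078) - 1*15) + 57660) = 1/(((-1493*(-7291) + 13714)*(-885) - 15) + 57660) = 1/(((10885463 + 13714)*(-885) - 15) + 57660) = 1/((10899177*(-885) - 15) + 57660) = 1/((-9645771645 - 15) + 57660) = 1/(-9645771660 + 57660) = 1/(-9645714000) = -1/9645714000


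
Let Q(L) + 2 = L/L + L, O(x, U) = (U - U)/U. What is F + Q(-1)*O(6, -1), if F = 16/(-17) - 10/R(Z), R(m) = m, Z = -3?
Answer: 122/51 ≈ 2.3922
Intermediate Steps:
F = 122/51 (F = 16/(-17) - 10/(-3) = 16*(-1/17) - 10*(-⅓) = -16/17 + 10/3 = 122/51 ≈ 2.3922)
O(x, U) = 0 (O(x, U) = 0/U = 0)
Q(L) = -1 + L (Q(L) = -2 + (L/L + L) = -2 + (1 + L) = -1 + L)
F + Q(-1)*O(6, -1) = 122/51 + (-1 - 1)*0 = 122/51 - 2*0 = 122/51 + 0 = 122/51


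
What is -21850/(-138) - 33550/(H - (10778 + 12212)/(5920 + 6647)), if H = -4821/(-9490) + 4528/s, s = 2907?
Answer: -190467595841075/1342624449 ≈ -1.4186e+5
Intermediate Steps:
H = 56985367/27587430 (H = -4821/(-9490) + 4528/2907 = -4821*(-1/9490) + 4528*(1/2907) = 4821/9490 + 4528/2907 = 56985367/27587430 ≈ 2.0656)
-21850/(-138) - 33550/(H - (10778 + 12212)/(5920 + 6647)) = -21850/(-138) - 33550/(56985367/27587430 - (10778 + 12212)/(5920 + 6647)) = -21850*(-1/138) - 33550/(56985367/27587430 - 22990/12567) = 475/3 - 33550/(56985367/27587430 - 22990/12567) = 475/3 - 33550/27300030463/115563744270 = 475/3 - 33550*115563744270/27300030463 = 475/3 - 63560059348500/447541483 = -190467595841075/1342624449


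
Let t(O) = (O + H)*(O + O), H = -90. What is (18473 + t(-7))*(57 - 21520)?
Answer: -425632753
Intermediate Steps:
t(O) = 2*O*(-90 + O) (t(O) = (O - 90)*(O + O) = (-90 + O)*(2*O) = 2*O*(-90 + O))
(18473 + t(-7))*(57 - 21520) = (18473 + 2*(-7)*(-90 - 7))*(57 - 21520) = (18473 + 2*(-7)*(-97))*(-21463) = (18473 + 1358)*(-21463) = 19831*(-21463) = -425632753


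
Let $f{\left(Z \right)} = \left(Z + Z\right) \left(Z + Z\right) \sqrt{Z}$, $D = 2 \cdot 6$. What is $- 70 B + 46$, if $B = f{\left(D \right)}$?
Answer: $46 - 80640 \sqrt{3} \approx -1.3963 \cdot 10^{5}$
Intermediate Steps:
$D = 12$
$f{\left(Z \right)} = 4 Z^{\frac{5}{2}}$ ($f{\left(Z \right)} = 2 Z 2 Z \sqrt{Z} = 4 Z^{2} \sqrt{Z} = 4 Z^{\frac{5}{2}}$)
$B = 1152 \sqrt{3}$ ($B = 4 \cdot 12^{\frac{5}{2}} = 4 \cdot 288 \sqrt{3} = 1152 \sqrt{3} \approx 1995.3$)
$- 70 B + 46 = - 70 \cdot 1152 \sqrt{3} + 46 = - 80640 \sqrt{3} + 46 = 46 - 80640 \sqrt{3}$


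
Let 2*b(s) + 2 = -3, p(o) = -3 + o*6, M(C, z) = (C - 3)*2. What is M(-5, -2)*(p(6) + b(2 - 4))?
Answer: -488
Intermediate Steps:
M(C, z) = -6 + 2*C (M(C, z) = (-3 + C)*2 = -6 + 2*C)
p(o) = -3 + 6*o
b(s) = -5/2 (b(s) = -1 + (1/2)*(-3) = -1 - 3/2 = -5/2)
M(-5, -2)*(p(6) + b(2 - 4)) = (-6 + 2*(-5))*((-3 + 6*6) - 5/2) = (-6 - 10)*((-3 + 36) - 5/2) = -16*(33 - 5/2) = -16*61/2 = -488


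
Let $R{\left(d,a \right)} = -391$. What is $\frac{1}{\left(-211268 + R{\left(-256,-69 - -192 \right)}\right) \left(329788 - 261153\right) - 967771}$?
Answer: $- \frac{1}{14528183236} \approx -6.8832 \cdot 10^{-11}$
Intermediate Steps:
$\frac{1}{\left(-211268 + R{\left(-256,-69 - -192 \right)}\right) \left(329788 - 261153\right) - 967771} = \frac{1}{\left(-211268 - 391\right) \left(329788 - 261153\right) - 967771} = \frac{1}{\left(-211659\right) 68635 - 967771} = \frac{1}{-14527215465 - 967771} = \frac{1}{-14528183236} = - \frac{1}{14528183236}$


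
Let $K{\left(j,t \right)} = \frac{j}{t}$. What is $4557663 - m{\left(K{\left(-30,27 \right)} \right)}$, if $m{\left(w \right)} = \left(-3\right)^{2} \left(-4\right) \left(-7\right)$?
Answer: $4557411$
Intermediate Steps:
$m{\left(w \right)} = 252$ ($m{\left(w \right)} = 9 \left(-4\right) \left(-7\right) = \left(-36\right) \left(-7\right) = 252$)
$4557663 - m{\left(K{\left(-30,27 \right)} \right)} = 4557663 - 252 = 4557411$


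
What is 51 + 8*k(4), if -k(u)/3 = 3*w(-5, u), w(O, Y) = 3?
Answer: -165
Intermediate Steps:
k(u) = -27 (k(u) = -9*3 = -3*9 = -27)
51 + 8*k(4) = 51 + 8*(-27) = 51 - 216 = -165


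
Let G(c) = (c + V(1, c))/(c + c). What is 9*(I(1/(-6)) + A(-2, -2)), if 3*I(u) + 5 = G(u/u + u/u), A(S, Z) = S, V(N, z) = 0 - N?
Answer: -129/4 ≈ -32.250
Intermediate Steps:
V(N, z) = -N
G(c) = (-1 + c)/(2*c) (G(c) = (c - 1*1)/(c + c) = (c - 1)/((2*c)) = (-1 + c)*(1/(2*c)) = (-1 + c)/(2*c))
I(u) = -19/12 (I(u) = -5/3 + ((-1 + (u/u + u/u))/(2*(u/u + u/u)))/3 = -5/3 + ((-1 + (1 + 1))/(2*(1 + 1)))/3 = -5/3 + ((½)*(-1 + 2)/2)/3 = -5/3 + ((½)*(½)*1)/3 = -5/3 + (⅓)*(¼) = -5/3 + 1/12 = -19/12)
9*(I(1/(-6)) + A(-2, -2)) = 9*(-19/12 - 2) = 9*(-43/12) = -129/4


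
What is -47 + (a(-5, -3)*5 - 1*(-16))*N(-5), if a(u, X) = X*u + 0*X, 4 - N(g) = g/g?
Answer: 226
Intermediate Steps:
N(g) = 3 (N(g) = 4 - g/g = 4 - 1*1 = 4 - 1 = 3)
a(u, X) = X*u (a(u, X) = X*u + 0 = X*u)
-47 + (a(-5, -3)*5 - 1*(-16))*N(-5) = -47 + (-3*(-5)*5 - 1*(-16))*3 = -47 + (15*5 + 16)*3 = -47 + (75 + 16)*3 = -47 + 91*3 = -47 + 273 = 226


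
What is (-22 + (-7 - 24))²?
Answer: 2809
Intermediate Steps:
(-22 + (-7 - 24))² = (-22 - 31)² = (-53)² = 2809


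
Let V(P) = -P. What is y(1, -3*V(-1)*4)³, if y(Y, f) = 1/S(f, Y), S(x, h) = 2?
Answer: ⅛ ≈ 0.12500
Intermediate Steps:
y(Y, f) = ½ (y(Y, f) = 1/2 = ½)
y(1, -3*V(-1)*4)³ = (½)³ = ⅛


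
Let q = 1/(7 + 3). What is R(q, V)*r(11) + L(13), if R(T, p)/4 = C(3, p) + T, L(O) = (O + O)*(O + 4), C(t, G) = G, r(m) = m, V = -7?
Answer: 692/5 ≈ 138.40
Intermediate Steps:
q = ⅒ (q = 1/10 = ⅒ ≈ 0.10000)
L(O) = 2*O*(4 + O) (L(O) = (2*O)*(4 + O) = 2*O*(4 + O))
R(T, p) = 4*T + 4*p (R(T, p) = 4*(p + T) = 4*(T + p) = 4*T + 4*p)
R(q, V)*r(11) + L(13) = (4*(⅒) + 4*(-7))*11 + 2*13*(4 + 13) = (⅖ - 28)*11 + 2*13*17 = -138/5*11 + 442 = -1518/5 + 442 = 692/5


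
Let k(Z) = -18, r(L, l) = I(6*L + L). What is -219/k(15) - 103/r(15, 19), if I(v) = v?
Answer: 783/70 ≈ 11.186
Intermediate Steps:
r(L, l) = 7*L (r(L, l) = 6*L + L = 7*L)
-219/k(15) - 103/r(15, 19) = -219/(-18) - 103/(7*15) = -219*(-1/18) - 103/105 = 73/6 - 103*1/105 = 73/6 - 103/105 = 783/70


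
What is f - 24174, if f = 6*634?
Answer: -20370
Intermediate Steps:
f = 3804
f - 24174 = 3804 - 24174 = -20370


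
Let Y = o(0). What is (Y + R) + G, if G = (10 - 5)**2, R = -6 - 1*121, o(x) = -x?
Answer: -102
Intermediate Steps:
R = -127 (R = -6 - 121 = -127)
Y = 0 (Y = -1*0 = 0)
G = 25 (G = 5**2 = 25)
(Y + R) + G = (0 - 127) + 25 = -127 + 25 = -102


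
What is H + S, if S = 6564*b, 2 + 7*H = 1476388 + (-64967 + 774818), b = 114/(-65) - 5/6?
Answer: 134378483/455 ≈ 2.9534e+5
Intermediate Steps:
b = -1009/390 (b = 114*(-1/65) - 5*⅙ = -114/65 - ⅚ = -1009/390 ≈ -2.5872)
H = 2186237/7 (H = -2/7 + (1476388 + (-64967 + 774818))/7 = -2/7 + (1476388 + 709851)/7 = -2/7 + (⅐)*2186239 = -2/7 + 2186239/7 = 2186237/7 ≈ 3.1232e+5)
S = -1103846/65 (S = 6564*(-1009/390) = -1103846/65 ≈ -16982.)
H + S = 2186237/7 - 1103846/65 = 134378483/455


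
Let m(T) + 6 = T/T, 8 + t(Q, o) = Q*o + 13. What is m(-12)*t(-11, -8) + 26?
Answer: -439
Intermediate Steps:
t(Q, o) = 5 + Q*o (t(Q, o) = -8 + (Q*o + 13) = -8 + (13 + Q*o) = 5 + Q*o)
m(T) = -5 (m(T) = -6 + T/T = -6 + 1 = -5)
m(-12)*t(-11, -8) + 26 = -5*(5 - 11*(-8)) + 26 = -5*(5 + 88) + 26 = -5*93 + 26 = -465 + 26 = -439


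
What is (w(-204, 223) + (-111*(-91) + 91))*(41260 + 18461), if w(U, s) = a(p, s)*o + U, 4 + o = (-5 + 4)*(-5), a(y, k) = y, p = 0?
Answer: 596493348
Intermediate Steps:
o = 1 (o = -4 + (-5 + 4)*(-5) = -4 - 1*(-5) = -4 + 5 = 1)
w(U, s) = U (w(U, s) = 0*1 + U = 0 + U = U)
(w(-204, 223) + (-111*(-91) + 91))*(41260 + 18461) = (-204 + (-111*(-91) + 91))*(41260 + 18461) = (-204 + (10101 + 91))*59721 = (-204 + 10192)*59721 = 9988*59721 = 596493348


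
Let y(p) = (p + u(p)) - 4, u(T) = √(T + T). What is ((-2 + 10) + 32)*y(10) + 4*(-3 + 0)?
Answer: 228 + 80*√5 ≈ 406.89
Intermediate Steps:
u(T) = √2*√T (u(T) = √(2*T) = √2*√T)
y(p) = -4 + p + √2*√p (y(p) = (p + √2*√p) - 4 = -4 + p + √2*√p)
((-2 + 10) + 32)*y(10) + 4*(-3 + 0) = ((-2 + 10) + 32)*(-4 + 10 + √2*√10) + 4*(-3 + 0) = (8 + 32)*(-4 + 10 + 2*√5) + 4*(-3) = 40*(6 + 2*√5) - 12 = (240 + 80*√5) - 12 = 228 + 80*√5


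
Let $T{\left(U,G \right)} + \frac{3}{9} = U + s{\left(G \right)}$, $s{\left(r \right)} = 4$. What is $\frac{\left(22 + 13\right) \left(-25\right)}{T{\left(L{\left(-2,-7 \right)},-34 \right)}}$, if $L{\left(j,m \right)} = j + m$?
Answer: $\frac{2625}{16} \approx 164.06$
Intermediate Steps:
$T{\left(U,G \right)} = \frac{11}{3} + U$ ($T{\left(U,G \right)} = - \frac{1}{3} + \left(U + 4\right) = - \frac{1}{3} + \left(4 + U\right) = \frac{11}{3} + U$)
$\frac{\left(22 + 13\right) \left(-25\right)}{T{\left(L{\left(-2,-7 \right)},-34 \right)}} = \frac{\left(22 + 13\right) \left(-25\right)}{\frac{11}{3} - 9} = \frac{35 \left(-25\right)}{\frac{11}{3} - 9} = - \frac{875}{- \frac{16}{3}} = \left(-875\right) \left(- \frac{3}{16}\right) = \frac{2625}{16}$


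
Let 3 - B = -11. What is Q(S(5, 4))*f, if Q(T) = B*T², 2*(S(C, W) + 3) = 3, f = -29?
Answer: -1827/2 ≈ -913.50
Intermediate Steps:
S(C, W) = -3/2 (S(C, W) = -3 + (½)*3 = -3 + 3/2 = -3/2)
B = 14 (B = 3 - 1*(-11) = 3 + 11 = 14)
Q(T) = 14*T²
Q(S(5, 4))*f = (14*(-3/2)²)*(-29) = (14*(9/4))*(-29) = (63/2)*(-29) = -1827/2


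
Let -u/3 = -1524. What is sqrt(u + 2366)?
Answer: sqrt(6938) ≈ 83.295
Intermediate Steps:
u = 4572 (u = -3*(-1524) = 4572)
sqrt(u + 2366) = sqrt(4572 + 2366) = sqrt(6938)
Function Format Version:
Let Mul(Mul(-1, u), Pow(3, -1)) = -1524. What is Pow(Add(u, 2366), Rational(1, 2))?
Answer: Pow(6938, Rational(1, 2)) ≈ 83.295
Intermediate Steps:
u = 4572 (u = Mul(-3, -1524) = 4572)
Pow(Add(u, 2366), Rational(1, 2)) = Pow(Add(4572, 2366), Rational(1, 2)) = Pow(6938, Rational(1, 2))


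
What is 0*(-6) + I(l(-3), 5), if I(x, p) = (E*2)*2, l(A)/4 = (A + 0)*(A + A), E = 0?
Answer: 0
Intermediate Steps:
l(A) = 8*A² (l(A) = 4*((A + 0)*(A + A)) = 4*(A*(2*A)) = 4*(2*A²) = 8*A²)
I(x, p) = 0 (I(x, p) = (0*2)*2 = 0*2 = 0)
0*(-6) + I(l(-3), 5) = 0*(-6) + 0 = 0 + 0 = 0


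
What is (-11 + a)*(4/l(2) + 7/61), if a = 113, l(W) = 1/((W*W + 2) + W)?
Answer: 199818/61 ≈ 3275.7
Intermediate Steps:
l(W) = 1/(2 + W + W²) (l(W) = 1/((W² + 2) + W) = 1/((2 + W²) + W) = 1/(2 + W + W²))
(-11 + a)*(4/l(2) + 7/61) = (-11 + 113)*(4/(1/(2 + 2 + 2²)) + 7/61) = 102*(4/(1/(2 + 2 + 4)) + 7*(1/61)) = 102*(4/(1/8) + 7/61) = 102*(4/(⅛) + 7/61) = 102*(4*8 + 7/61) = 102*(32 + 7/61) = 102*(1959/61) = 199818/61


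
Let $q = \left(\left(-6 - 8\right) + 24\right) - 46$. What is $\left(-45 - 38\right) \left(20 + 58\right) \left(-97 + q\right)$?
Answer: $861042$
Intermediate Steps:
$q = -36$ ($q = \left(\left(-6 - 8\right) + 24\right) - 46 = \left(-14 + 24\right) - 46 = 10 - 46 = -36$)
$\left(-45 - 38\right) \left(20 + 58\right) \left(-97 + q\right) = \left(-45 - 38\right) \left(20 + 58\right) \left(-97 - 36\right) = \left(-83\right) 78 \left(-133\right) = \left(-6474\right) \left(-133\right) = 861042$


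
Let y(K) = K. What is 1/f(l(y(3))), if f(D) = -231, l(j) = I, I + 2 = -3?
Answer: -1/231 ≈ -0.0043290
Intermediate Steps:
I = -5 (I = -2 - 3 = -5)
l(j) = -5
1/f(l(y(3))) = 1/(-231) = -1/231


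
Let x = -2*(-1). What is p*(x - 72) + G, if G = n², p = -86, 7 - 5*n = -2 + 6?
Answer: 150509/25 ≈ 6020.4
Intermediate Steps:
n = ⅗ (n = 7/5 - (-2 + 6)/5 = 7/5 - ⅕*4 = 7/5 - ⅘ = ⅗ ≈ 0.60000)
x = 2
G = 9/25 (G = (⅗)² = 9/25 ≈ 0.36000)
p*(x - 72) + G = -86*(2 - 72) + 9/25 = -86*(-70) + 9/25 = 6020 + 9/25 = 150509/25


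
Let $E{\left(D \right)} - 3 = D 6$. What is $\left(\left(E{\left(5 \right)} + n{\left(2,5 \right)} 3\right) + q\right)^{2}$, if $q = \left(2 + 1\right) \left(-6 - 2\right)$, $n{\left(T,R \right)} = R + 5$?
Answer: $1521$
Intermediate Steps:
$n{\left(T,R \right)} = 5 + R$
$E{\left(D \right)} = 3 + 6 D$ ($E{\left(D \right)} = 3 + D 6 = 3 + 6 D$)
$q = -24$ ($q = 3 \left(-8\right) = -24$)
$\left(\left(E{\left(5 \right)} + n{\left(2,5 \right)} 3\right) + q\right)^{2} = \left(\left(\left(3 + 6 \cdot 5\right) + \left(5 + 5\right) 3\right) - 24\right)^{2} = \left(\left(\left(3 + 30\right) + 10 \cdot 3\right) - 24\right)^{2} = \left(\left(33 + 30\right) - 24\right)^{2} = \left(63 - 24\right)^{2} = 39^{2} = 1521$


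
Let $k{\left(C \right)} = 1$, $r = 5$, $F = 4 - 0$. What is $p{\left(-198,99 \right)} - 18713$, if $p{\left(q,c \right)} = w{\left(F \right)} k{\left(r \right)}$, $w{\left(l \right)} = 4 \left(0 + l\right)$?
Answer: $-18697$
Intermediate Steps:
$F = 4$ ($F = 4 + 0 = 4$)
$w{\left(l \right)} = 4 l$
$p{\left(q,c \right)} = 16$ ($p{\left(q,c \right)} = 4 \cdot 4 \cdot 1 = 16 \cdot 1 = 16$)
$p{\left(-198,99 \right)} - 18713 = 16 - 18713 = -18697$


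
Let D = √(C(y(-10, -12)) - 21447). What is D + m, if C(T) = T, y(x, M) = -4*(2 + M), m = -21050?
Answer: -21050 + I*√21407 ≈ -21050.0 + 146.31*I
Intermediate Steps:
y(x, M) = -8 - 4*M
D = I*√21407 (D = √((-8 - 4*(-12)) - 21447) = √((-8 + 48) - 21447) = √(40 - 21447) = √(-21407) = I*√21407 ≈ 146.31*I)
D + m = I*√21407 - 21050 = -21050 + I*√21407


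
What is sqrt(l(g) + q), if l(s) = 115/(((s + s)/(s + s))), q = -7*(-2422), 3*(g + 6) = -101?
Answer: 13*sqrt(101) ≈ 130.65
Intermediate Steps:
g = -119/3 (g = -6 + (1/3)*(-101) = -6 - 101/3 = -119/3 ≈ -39.667)
q = 16954
l(s) = 115 (l(s) = 115/(((2*s)/((2*s)))) = 115/(((2*s)*(1/(2*s)))) = 115/1 = 115*1 = 115)
sqrt(l(g) + q) = sqrt(115 + 16954) = sqrt(17069) = 13*sqrt(101)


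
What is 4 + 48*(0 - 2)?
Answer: -92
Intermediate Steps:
4 + 48*(0 - 2) = 4 + 48*(-2) = 4 - 96 = -92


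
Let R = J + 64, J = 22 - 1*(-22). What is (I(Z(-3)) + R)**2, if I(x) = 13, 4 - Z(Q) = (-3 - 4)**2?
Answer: 14641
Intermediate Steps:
Z(Q) = -45 (Z(Q) = 4 - (-3 - 4)**2 = 4 - 1*(-7)**2 = 4 - 1*49 = 4 - 49 = -45)
J = 44 (J = 22 + 22 = 44)
R = 108 (R = 44 + 64 = 108)
(I(Z(-3)) + R)**2 = (13 + 108)**2 = 121**2 = 14641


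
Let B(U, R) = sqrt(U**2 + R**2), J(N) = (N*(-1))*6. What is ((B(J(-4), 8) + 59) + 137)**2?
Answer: 39056 + 3136*sqrt(10) ≈ 48973.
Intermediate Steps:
J(N) = -6*N (J(N) = -N*6 = -6*N)
B(U, R) = sqrt(R**2 + U**2)
((B(J(-4), 8) + 59) + 137)**2 = ((sqrt(8**2 + (-6*(-4))**2) + 59) + 137)**2 = ((sqrt(64 + 24**2) + 59) + 137)**2 = ((sqrt(64 + 576) + 59) + 137)**2 = ((sqrt(640) + 59) + 137)**2 = ((8*sqrt(10) + 59) + 137)**2 = ((59 + 8*sqrt(10)) + 137)**2 = (196 + 8*sqrt(10))**2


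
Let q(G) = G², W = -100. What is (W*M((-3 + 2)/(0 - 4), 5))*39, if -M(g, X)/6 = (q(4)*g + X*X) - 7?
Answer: 514800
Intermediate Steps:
M(g, X) = 42 - 96*g - 6*X² (M(g, X) = -6*((4²*g + X*X) - 7) = -6*((16*g + X²) - 7) = -6*((X² + 16*g) - 7) = -6*(-7 + X² + 16*g) = 42 - 96*g - 6*X²)
(W*M((-3 + 2)/(0 - 4), 5))*39 = -100*(42 - 96*(-3 + 2)/(0 - 4) - 6*5²)*39 = -100*(42 - (-96)/(-4) - 6*25)*39 = -100*(42 - (-96)*(-1)/4 - 150)*39 = -100*(42 - 96*¼ - 150)*39 = -100*(42 - 24 - 150)*39 = -100*(-132)*39 = 13200*39 = 514800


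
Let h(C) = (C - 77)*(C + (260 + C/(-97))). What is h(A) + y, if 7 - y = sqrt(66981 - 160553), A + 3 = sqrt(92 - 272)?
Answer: -2011161/97 - 2*I*sqrt(23393) + 103512*I*sqrt(5)/97 ≈ -20734.0 + 2080.3*I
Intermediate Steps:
A = -3 + 6*I*sqrt(5) (A = -3 + sqrt(92 - 272) = -3 + sqrt(-180) = -3 + 6*I*sqrt(5) ≈ -3.0 + 13.416*I)
h(C) = (-77 + C)*(260 + 96*C/97) (h(C) = (-77 + C)*(C + (260 + C*(-1/97))) = (-77 + C)*(C + (260 - C/97)) = (-77 + C)*(260 + 96*C/97))
y = 7 - 2*I*sqrt(23393) (y = 7 - sqrt(66981 - 160553) = 7 - sqrt(-93572) = 7 - 2*I*sqrt(23393) ≈ 7.0 - 305.9*I)
h(A) + y = (-20020 + 96*(-3 + 6*I*sqrt(5))**2/97 + 17828*(-3 + 6*I*sqrt(5))/97) + (7 - 2*I*sqrt(23393)) = (-20020 + 96*(-3 + 6*I*sqrt(5))**2/97 + (-53484/97 + 106968*I*sqrt(5)/97)) + (7 - 2*I*sqrt(23393)) = (-1995424/97 + 96*(-3 + 6*I*sqrt(5))**2/97 + 106968*I*sqrt(5)/97) + (7 - 2*I*sqrt(23393)) = -1994745/97 + 96*(-3 + 6*I*sqrt(5))**2/97 - 2*I*sqrt(23393) + 106968*I*sqrt(5)/97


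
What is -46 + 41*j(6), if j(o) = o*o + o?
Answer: 1676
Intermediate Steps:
j(o) = o + o**2 (j(o) = o**2 + o = o + o**2)
-46 + 41*j(6) = -46 + 41*(6*(1 + 6)) = -46 + 41*(6*7) = -46 + 41*42 = -46 + 1722 = 1676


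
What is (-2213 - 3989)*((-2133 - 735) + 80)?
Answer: 17291176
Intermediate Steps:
(-2213 - 3989)*((-2133 - 735) + 80) = -6202*(-2868 + 80) = -6202*(-2788) = 17291176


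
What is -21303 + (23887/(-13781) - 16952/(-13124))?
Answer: -963244935052/45215461 ≈ -21303.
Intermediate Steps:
-21303 + (23887/(-13781) - 16952/(-13124)) = -21303 + (23887*(-1/13781) - 16952*(-1/13124)) = -21303 + (-23887/13781 + 4238/3281) = -21303 - 19969369/45215461 = -963244935052/45215461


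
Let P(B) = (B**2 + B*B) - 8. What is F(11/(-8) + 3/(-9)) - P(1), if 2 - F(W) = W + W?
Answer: 137/12 ≈ 11.417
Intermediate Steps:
F(W) = 2 - 2*W (F(W) = 2 - (W + W) = 2 - 2*W)
P(B) = -8 + 2*B**2 (P(B) = (B**2 + B**2) - 8 = 2*B**2 - 8 = -8 + 2*B**2)
F(11/(-8) + 3/(-9)) - P(1) = (2 - 2*(11/(-8) + 3/(-9))) - (-8 + 2*1**2) = (2 - 2*(11*(-1/8) + 3*(-1/9))) - (-8 + 2*1) = (2 - 2*(-11/8 - 1/3)) - (-8 + 2) = (2 - 2*(-41/24)) - 1*(-6) = (2 + 41/12) + 6 = 65/12 + 6 = 137/12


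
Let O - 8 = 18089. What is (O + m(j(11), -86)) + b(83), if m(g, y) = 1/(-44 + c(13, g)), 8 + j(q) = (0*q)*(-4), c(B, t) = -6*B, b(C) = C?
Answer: 2217959/122 ≈ 18180.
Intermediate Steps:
O = 18097 (O = 8 + 18089 = 18097)
j(q) = -8 (j(q) = -8 + (0*q)*(-4) = -8 + 0*(-4) = -8 + 0 = -8)
m(g, y) = -1/122 (m(g, y) = 1/(-44 - 6*13) = 1/(-44 - 78) = 1/(-122) = -1/122)
(O + m(j(11), -86)) + b(83) = (18097 - 1/122) + 83 = 2207833/122 + 83 = 2217959/122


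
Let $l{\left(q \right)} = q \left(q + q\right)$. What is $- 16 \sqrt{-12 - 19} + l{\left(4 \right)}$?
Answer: $32 - 16 i \sqrt{31} \approx 32.0 - 89.084 i$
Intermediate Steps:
$l{\left(q \right)} = 2 q^{2}$ ($l{\left(q \right)} = q 2 q = 2 q^{2}$)
$- 16 \sqrt{-12 - 19} + l{\left(4 \right)} = - 16 \sqrt{-12 - 19} + 2 \cdot 4^{2} = - 16 \sqrt{-31} + 2 \cdot 16 = - 16 i \sqrt{31} + 32 = 32 - 16 i \sqrt{31}$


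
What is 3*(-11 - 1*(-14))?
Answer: 9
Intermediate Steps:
3*(-11 - 1*(-14)) = 3*(-11 + 14) = 3*3 = 9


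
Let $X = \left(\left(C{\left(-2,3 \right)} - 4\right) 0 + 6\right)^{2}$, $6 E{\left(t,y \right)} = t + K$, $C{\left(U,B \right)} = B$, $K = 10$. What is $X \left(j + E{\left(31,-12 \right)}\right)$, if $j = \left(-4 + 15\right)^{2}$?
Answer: $4602$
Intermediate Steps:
$j = 121$ ($j = 11^{2} = 121$)
$E{\left(t,y \right)} = \frac{5}{3} + \frac{t}{6}$ ($E{\left(t,y \right)} = \frac{t + 10}{6} = \frac{10 + t}{6} = \frac{5}{3} + \frac{t}{6}$)
$X = 36$ ($X = \left(\left(3 - 4\right) 0 + 6\right)^{2} = \left(\left(-1\right) 0 + 6\right)^{2} = \left(0 + 6\right)^{2} = 6^{2} = 36$)
$X \left(j + E{\left(31,-12 \right)}\right) = 36 \left(121 + \left(\frac{5}{3} + \frac{1}{6} \cdot 31\right)\right) = 36 \left(121 + \left(\frac{5}{3} + \frac{31}{6}\right)\right) = 36 \left(121 + \frac{41}{6}\right) = 36 \cdot \frac{767}{6} = 4602$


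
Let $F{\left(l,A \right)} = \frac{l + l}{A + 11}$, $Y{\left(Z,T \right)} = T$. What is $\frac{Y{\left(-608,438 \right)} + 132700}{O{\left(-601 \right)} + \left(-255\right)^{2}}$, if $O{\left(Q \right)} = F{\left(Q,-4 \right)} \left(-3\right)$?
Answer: $\frac{931966}{458781} \approx 2.0314$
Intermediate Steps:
$F{\left(l,A \right)} = \frac{2 l}{11 + A}$
$O{\left(Q \right)} = - \frac{6 Q}{7}$ ($O{\left(Q \right)} = \frac{2 Q}{11 - 4} \left(-3\right) = \frac{2 Q}{7} \left(-3\right) = - \frac{6 Q}{7}$)
$\frac{Y{\left(-608,438 \right)} + 132700}{O{\left(-601 \right)} + \left(-255\right)^{2}} = \frac{438 + 132700}{\left(- \frac{6}{7}\right) \left(-601\right) + \left(-255\right)^{2}} = \frac{133138}{\frac{3606}{7} + 65025} = \frac{133138}{\frac{458781}{7}} = 133138 \cdot \frac{7}{458781} = \frac{931966}{458781}$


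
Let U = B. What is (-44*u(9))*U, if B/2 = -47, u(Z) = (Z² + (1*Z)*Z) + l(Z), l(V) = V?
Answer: 707256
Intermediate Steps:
u(Z) = Z + 2*Z² (u(Z) = (Z² + (1*Z)*Z) + Z = (Z² + Z*Z) + Z = (Z² + Z²) + Z = 2*Z² + Z = Z + 2*Z²)
B = -94 (B = 2*(-47) = -94)
U = -94
(-44*u(9))*U = -396*(1 + 2*9)*(-94) = -396*(1 + 18)*(-94) = -396*19*(-94) = -44*171*(-94) = -7524*(-94) = 707256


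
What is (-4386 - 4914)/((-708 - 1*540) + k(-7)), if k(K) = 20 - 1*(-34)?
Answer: 1550/199 ≈ 7.7889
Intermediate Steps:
k(K) = 54 (k(K) = 20 + 34 = 54)
(-4386 - 4914)/((-708 - 1*540) + k(-7)) = (-4386 - 4914)/((-708 - 1*540) + 54) = -9300/((-708 - 540) + 54) = -9300/(-1248 + 54) = -9300/(-1194) = -9300*(-1/1194) = 1550/199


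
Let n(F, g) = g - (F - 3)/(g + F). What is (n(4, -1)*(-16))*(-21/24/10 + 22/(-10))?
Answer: -244/5 ≈ -48.800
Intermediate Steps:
n(F, g) = g - (-3 + F)/(F + g)
(n(4, -1)*(-16))*(-21/24/10 + 22/(-10)) = (((3 + (-1)**2 - 1*4 + 4*(-1))/(4 - 1))*(-16))*(-21/24/10 + 22/(-10)) = (((3 + 1 - 4 - 4)/3)*(-16))*(-21*1/24*(1/10) + 22*(-1/10)) = (((1/3)*(-4))*(-16))*(-7/8*1/10 - 11/5) = (-4/3*(-16))*(-7/80 - 11/5) = (64/3)*(-183/80) = -244/5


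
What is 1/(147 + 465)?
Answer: 1/612 ≈ 0.0016340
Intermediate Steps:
1/(147 + 465) = 1/612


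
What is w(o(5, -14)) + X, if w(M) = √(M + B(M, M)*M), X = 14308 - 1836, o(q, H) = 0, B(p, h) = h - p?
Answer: 12472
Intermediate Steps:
X = 12472
w(M) = √M (w(M) = √(M + (M - M)*M) = √(M + 0*M) = √(M + 0) = √M)
w(o(5, -14)) + X = √0 + 12472 = 0 + 12472 = 12472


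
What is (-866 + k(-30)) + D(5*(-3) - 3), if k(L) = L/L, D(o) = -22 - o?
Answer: -869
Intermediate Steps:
k(L) = 1
(-866 + k(-30)) + D(5*(-3) - 3) = (-866 + 1) + (-22 - (5*(-3) - 3)) = -865 + (-22 - (-15 - 3)) = -865 + (-22 - 1*(-18)) = -865 + (-22 + 18) = -865 - 4 = -869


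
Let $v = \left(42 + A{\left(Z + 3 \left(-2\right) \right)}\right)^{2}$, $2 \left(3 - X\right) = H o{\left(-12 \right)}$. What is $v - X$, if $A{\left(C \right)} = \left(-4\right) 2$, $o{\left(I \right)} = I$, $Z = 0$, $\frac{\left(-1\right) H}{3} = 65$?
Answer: $2323$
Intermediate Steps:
$H = -195$ ($H = \left(-3\right) 65 = -195$)
$A{\left(C \right)} = -8$
$X = -1167$ ($X = 3 - \frac{\left(-195\right) \left(-12\right)}{2} = 3 - 1170 = -1167$)
$v = 1156$ ($v = \left(42 - 8\right)^{2} = 34^{2} = 1156$)
$v - X = 1156 - -1167 = 1156 + 1167 = 2323$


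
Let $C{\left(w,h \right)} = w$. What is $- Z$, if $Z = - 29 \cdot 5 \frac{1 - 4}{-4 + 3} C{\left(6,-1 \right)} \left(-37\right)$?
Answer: $-96570$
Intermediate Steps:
$Z = 96570$ ($Z = - 29 \cdot 5 \frac{1 - 4}{-4 + 3} \cdot 6 \left(-37\right) = - 29 \cdot 5 \left(- \frac{3}{-1}\right) 6 \left(-37\right) = - 29 \cdot 5 \left(\left(-3\right) \left(-1\right)\right) 6 \left(-37\right) = - 29 \cdot 5 \cdot 3 \cdot 6 \left(-37\right) = - 29 \cdot 15 \cdot 6 \left(-37\right) = \left(-29\right) 90 \left(-37\right) = \left(-2610\right) \left(-37\right) = 96570$)
$- Z = \left(-1\right) 96570 = -96570$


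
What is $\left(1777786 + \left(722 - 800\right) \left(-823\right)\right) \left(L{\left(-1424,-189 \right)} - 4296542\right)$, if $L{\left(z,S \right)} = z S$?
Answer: $-7418401303880$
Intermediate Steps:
$L{\left(z,S \right)} = S z$
$\left(1777786 + \left(722 - 800\right) \left(-823\right)\right) \left(L{\left(-1424,-189 \right)} - 4296542\right) = \left(1777786 + \left(722 - 800\right) \left(-823\right)\right) \left(\left(-189\right) \left(-1424\right) - 4296542\right) = \left(1777786 - -64194\right) \left(269136 - 4296542\right) = \left(1777786 + 64194\right) \left(-4027406\right) = 1841980 \left(-4027406\right) = -7418401303880$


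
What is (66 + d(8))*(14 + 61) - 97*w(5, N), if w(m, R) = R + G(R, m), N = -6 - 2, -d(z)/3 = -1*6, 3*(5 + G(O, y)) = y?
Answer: 22198/3 ≈ 7399.3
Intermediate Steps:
G(O, y) = -5 + y/3
d(z) = 18 (d(z) = -(-3)*6 = -3*(-6) = 18)
N = -8
w(m, R) = -5 + R + m/3 (w(m, R) = R + (-5 + m/3) = -5 + R + m/3)
(66 + d(8))*(14 + 61) - 97*w(5, N) = (66 + 18)*(14 + 61) - 97*(-5 - 8 + (⅓)*5) = 84*75 - 97*(-5 - 8 + 5/3) = 6300 - 97*(-34/3) = 6300 + 3298/3 = 22198/3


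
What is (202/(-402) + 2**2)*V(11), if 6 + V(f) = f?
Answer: 3515/201 ≈ 17.488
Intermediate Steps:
V(f) = -6 + f
(202/(-402) + 2**2)*V(11) = (202/(-402) + 2**2)*(-6 + 11) = (202*(-1/402) + 4)*5 = (-101/201 + 4)*5 = (703/201)*5 = 3515/201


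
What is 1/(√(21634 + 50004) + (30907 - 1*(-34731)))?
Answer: 32819/2154137703 - 7*√1462/4308275406 ≈ 1.5173e-5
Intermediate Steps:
1/(√(21634 + 50004) + (30907 - 1*(-34731))) = 1/(√71638 + (30907 + 34731)) = 1/(7*√1462 + 65638) = 1/(65638 + 7*√1462)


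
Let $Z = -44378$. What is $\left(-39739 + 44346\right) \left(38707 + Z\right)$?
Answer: $-26126297$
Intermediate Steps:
$\left(-39739 + 44346\right) \left(38707 + Z\right) = \left(-39739 + 44346\right) \left(38707 - 44378\right) = 4607 \left(-5671\right) = -26126297$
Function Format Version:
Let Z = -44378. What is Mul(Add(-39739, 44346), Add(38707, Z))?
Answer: -26126297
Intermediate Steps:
Mul(Add(-39739, 44346), Add(38707, Z)) = Mul(Add(-39739, 44346), Add(38707, -44378)) = Mul(4607, -5671) = -26126297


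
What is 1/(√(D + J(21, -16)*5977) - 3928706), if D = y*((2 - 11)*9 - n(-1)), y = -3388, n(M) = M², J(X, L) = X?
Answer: -3928706/15434730431103 - √403333/15434730431103 ≈ -2.5458e-7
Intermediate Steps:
D = 277816 (D = -3388*((2 - 11)*9 - 1*(-1)²) = -3388*(-9*9 - 1*1) = -3388*(-81 - 1) = -3388*(-82) = 277816)
1/(√(D + J(21, -16)*5977) - 3928706) = 1/(√(277816 + 21*5977) - 3928706) = 1/(√(277816 + 125517) - 3928706) = 1/(√403333 - 3928706) = 1/(-3928706 + √403333)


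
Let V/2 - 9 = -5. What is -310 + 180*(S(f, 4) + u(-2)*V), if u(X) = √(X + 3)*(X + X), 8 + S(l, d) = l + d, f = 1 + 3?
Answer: -6070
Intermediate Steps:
V = 8 (V = 18 + 2*(-5) = 18 - 10 = 8)
f = 4
S(l, d) = -8 + d + l (S(l, d) = -8 + (l + d) = -8 + (d + l) = -8 + d + l)
u(X) = 2*X*√(3 + X) (u(X) = √(3 + X)*(2*X) = 2*X*√(3 + X))
-310 + 180*(S(f, 4) + u(-2)*V) = -310 + 180*((-8 + 4 + 4) + (2*(-2)*√(3 - 2))*8) = -310 + 180*(0 + (2*(-2)*√1)*8) = -310 + 180*(0 + (2*(-2)*1)*8) = -310 + 180*(0 - 4*8) = -310 + 180*(0 - 32) = -310 + 180*(-32) = -310 - 5760 = -6070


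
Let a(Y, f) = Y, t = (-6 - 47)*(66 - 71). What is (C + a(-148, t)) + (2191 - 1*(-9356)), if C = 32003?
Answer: 43402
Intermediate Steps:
t = 265 (t = -53*(-5) = 265)
(C + a(-148, t)) + (2191 - 1*(-9356)) = (32003 - 148) + (2191 - 1*(-9356)) = 31855 + (2191 + 9356) = 31855 + 11547 = 43402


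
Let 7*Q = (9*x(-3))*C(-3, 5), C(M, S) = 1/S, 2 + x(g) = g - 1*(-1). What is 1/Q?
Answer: -35/36 ≈ -0.97222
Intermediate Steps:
x(g) = -1 + g (x(g) = -2 + (g - 1*(-1)) = -2 + (g + 1) = -2 + (1 + g) = -1 + g)
Q = -36/35 (Q = ((9*(-1 - 3))/5)/7 = ((9*(-4))*(1/5))/7 = (-36*1/5)/7 = (1/7)*(-36/5) = -36/35 ≈ -1.0286)
1/Q = 1/(-36/35) = -35/36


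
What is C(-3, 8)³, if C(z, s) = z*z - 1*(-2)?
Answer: 1331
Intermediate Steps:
C(z, s) = 2 + z² (C(z, s) = z² + 2 = 2 + z²)
C(-3, 8)³ = (2 + (-3)²)³ = (2 + 9)³ = 11³ = 1331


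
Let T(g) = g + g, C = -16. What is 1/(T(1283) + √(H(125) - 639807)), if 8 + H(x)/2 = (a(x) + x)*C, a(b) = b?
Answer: 2566/7232179 - I*√647823/7232179 ≈ 0.0003548 - 0.00011129*I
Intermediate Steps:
H(x) = -16 - 64*x (H(x) = -16 + 2*((x + x)*(-16)) = -16 + 2*((2*x)*(-16)) = -16 + 2*(-32*x) = -16 - 64*x)
T(g) = 2*g
1/(T(1283) + √(H(125) - 639807)) = 1/(2*1283 + √((-16 - 64*125) - 639807)) = 1/(2566 + √((-16 - 8000) - 639807)) = 1/(2566 + √(-8016 - 639807)) = 1/(2566 + √(-647823)) = 1/(2566 + I*√647823)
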